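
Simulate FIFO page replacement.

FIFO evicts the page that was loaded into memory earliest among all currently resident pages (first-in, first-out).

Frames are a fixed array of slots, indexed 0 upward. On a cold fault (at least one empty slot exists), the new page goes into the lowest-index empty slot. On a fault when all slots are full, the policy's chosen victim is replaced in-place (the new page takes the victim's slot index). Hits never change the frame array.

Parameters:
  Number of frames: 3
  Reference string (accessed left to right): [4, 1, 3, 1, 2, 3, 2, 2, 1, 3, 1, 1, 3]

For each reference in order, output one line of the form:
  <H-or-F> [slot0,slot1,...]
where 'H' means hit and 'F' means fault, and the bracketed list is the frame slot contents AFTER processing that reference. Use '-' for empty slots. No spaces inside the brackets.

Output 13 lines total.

F [4,-,-]
F [4,1,-]
F [4,1,3]
H [4,1,3]
F [2,1,3]
H [2,1,3]
H [2,1,3]
H [2,1,3]
H [2,1,3]
H [2,1,3]
H [2,1,3]
H [2,1,3]
H [2,1,3]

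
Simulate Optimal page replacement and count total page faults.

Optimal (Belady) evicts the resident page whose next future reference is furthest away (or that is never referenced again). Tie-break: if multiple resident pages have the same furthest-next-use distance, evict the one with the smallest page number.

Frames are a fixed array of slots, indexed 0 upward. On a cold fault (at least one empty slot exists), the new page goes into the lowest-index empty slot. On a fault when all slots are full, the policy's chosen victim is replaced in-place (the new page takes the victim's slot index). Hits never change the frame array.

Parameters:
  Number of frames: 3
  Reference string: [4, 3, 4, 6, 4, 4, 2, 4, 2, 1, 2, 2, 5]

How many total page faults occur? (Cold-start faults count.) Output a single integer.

Step 0: ref 4 → FAULT, frames=[4,-,-]
Step 1: ref 3 → FAULT, frames=[4,3,-]
Step 2: ref 4 → HIT, frames=[4,3,-]
Step 3: ref 6 → FAULT, frames=[4,3,6]
Step 4: ref 4 → HIT, frames=[4,3,6]
Step 5: ref 4 → HIT, frames=[4,3,6]
Step 6: ref 2 → FAULT (evict 3), frames=[4,2,6]
Step 7: ref 4 → HIT, frames=[4,2,6]
Step 8: ref 2 → HIT, frames=[4,2,6]
Step 9: ref 1 → FAULT (evict 4), frames=[1,2,6]
Step 10: ref 2 → HIT, frames=[1,2,6]
Step 11: ref 2 → HIT, frames=[1,2,6]
Step 12: ref 5 → FAULT (evict 1), frames=[5,2,6]
Total faults: 6

Answer: 6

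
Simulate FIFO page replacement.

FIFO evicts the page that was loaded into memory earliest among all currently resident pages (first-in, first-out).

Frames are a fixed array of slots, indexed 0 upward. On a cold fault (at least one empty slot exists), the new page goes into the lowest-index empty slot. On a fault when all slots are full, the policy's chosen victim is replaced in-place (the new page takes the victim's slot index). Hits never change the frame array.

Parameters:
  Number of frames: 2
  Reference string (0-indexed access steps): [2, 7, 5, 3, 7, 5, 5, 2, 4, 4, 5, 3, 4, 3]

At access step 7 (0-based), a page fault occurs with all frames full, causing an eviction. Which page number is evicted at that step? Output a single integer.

Answer: 7

Derivation:
Step 0: ref 2 -> FAULT, frames=[2,-]
Step 1: ref 7 -> FAULT, frames=[2,7]
Step 2: ref 5 -> FAULT, evict 2, frames=[5,7]
Step 3: ref 3 -> FAULT, evict 7, frames=[5,3]
Step 4: ref 7 -> FAULT, evict 5, frames=[7,3]
Step 5: ref 5 -> FAULT, evict 3, frames=[7,5]
Step 6: ref 5 -> HIT, frames=[7,5]
Step 7: ref 2 -> FAULT, evict 7, frames=[2,5]
At step 7: evicted page 7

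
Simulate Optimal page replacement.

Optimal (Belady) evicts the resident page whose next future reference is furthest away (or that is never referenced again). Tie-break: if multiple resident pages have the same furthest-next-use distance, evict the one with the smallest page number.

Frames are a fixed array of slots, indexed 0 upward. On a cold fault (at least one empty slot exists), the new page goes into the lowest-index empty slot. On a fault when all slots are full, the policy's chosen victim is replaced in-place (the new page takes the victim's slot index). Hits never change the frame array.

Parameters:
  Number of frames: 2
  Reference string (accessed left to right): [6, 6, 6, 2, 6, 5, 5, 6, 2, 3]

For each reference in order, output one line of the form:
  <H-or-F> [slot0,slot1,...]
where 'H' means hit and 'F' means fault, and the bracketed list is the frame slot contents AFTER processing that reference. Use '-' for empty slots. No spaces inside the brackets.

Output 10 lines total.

F [6,-]
H [6,-]
H [6,-]
F [6,2]
H [6,2]
F [6,5]
H [6,5]
H [6,5]
F [6,2]
F [6,3]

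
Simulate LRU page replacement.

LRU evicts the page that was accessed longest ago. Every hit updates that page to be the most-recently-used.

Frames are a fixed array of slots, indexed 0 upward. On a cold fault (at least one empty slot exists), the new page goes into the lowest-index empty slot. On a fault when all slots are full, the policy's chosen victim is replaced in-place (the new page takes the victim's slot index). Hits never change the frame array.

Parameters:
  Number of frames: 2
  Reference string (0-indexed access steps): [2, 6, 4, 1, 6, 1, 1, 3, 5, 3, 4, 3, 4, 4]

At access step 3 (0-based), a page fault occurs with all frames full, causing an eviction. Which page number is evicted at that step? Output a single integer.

Answer: 6

Derivation:
Step 0: ref 2 -> FAULT, frames=[2,-]
Step 1: ref 6 -> FAULT, frames=[2,6]
Step 2: ref 4 -> FAULT, evict 2, frames=[4,6]
Step 3: ref 1 -> FAULT, evict 6, frames=[4,1]
At step 3: evicted page 6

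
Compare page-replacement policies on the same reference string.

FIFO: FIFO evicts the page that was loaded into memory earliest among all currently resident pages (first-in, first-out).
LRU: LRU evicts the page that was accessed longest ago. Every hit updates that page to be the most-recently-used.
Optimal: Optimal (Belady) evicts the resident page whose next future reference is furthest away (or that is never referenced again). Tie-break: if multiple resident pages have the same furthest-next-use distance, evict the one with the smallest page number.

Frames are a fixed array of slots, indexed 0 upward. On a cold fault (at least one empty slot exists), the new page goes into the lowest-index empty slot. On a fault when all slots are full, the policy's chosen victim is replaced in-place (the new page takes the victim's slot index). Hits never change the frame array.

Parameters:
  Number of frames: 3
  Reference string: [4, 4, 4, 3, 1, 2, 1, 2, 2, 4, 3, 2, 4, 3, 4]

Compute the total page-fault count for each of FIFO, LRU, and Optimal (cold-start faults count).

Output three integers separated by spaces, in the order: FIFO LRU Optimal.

Answer: 6 6 5

Derivation:
--- FIFO ---
  step 0: ref 4 -> FAULT, frames=[4,-,-] (faults so far: 1)
  step 1: ref 4 -> HIT, frames=[4,-,-] (faults so far: 1)
  step 2: ref 4 -> HIT, frames=[4,-,-] (faults so far: 1)
  step 3: ref 3 -> FAULT, frames=[4,3,-] (faults so far: 2)
  step 4: ref 1 -> FAULT, frames=[4,3,1] (faults so far: 3)
  step 5: ref 2 -> FAULT, evict 4, frames=[2,3,1] (faults so far: 4)
  step 6: ref 1 -> HIT, frames=[2,3,1] (faults so far: 4)
  step 7: ref 2 -> HIT, frames=[2,3,1] (faults so far: 4)
  step 8: ref 2 -> HIT, frames=[2,3,1] (faults so far: 4)
  step 9: ref 4 -> FAULT, evict 3, frames=[2,4,1] (faults so far: 5)
  step 10: ref 3 -> FAULT, evict 1, frames=[2,4,3] (faults so far: 6)
  step 11: ref 2 -> HIT, frames=[2,4,3] (faults so far: 6)
  step 12: ref 4 -> HIT, frames=[2,4,3] (faults so far: 6)
  step 13: ref 3 -> HIT, frames=[2,4,3] (faults so far: 6)
  step 14: ref 4 -> HIT, frames=[2,4,3] (faults so far: 6)
  FIFO total faults: 6
--- LRU ---
  step 0: ref 4 -> FAULT, frames=[4,-,-] (faults so far: 1)
  step 1: ref 4 -> HIT, frames=[4,-,-] (faults so far: 1)
  step 2: ref 4 -> HIT, frames=[4,-,-] (faults so far: 1)
  step 3: ref 3 -> FAULT, frames=[4,3,-] (faults so far: 2)
  step 4: ref 1 -> FAULT, frames=[4,3,1] (faults so far: 3)
  step 5: ref 2 -> FAULT, evict 4, frames=[2,3,1] (faults so far: 4)
  step 6: ref 1 -> HIT, frames=[2,3,1] (faults so far: 4)
  step 7: ref 2 -> HIT, frames=[2,3,1] (faults so far: 4)
  step 8: ref 2 -> HIT, frames=[2,3,1] (faults so far: 4)
  step 9: ref 4 -> FAULT, evict 3, frames=[2,4,1] (faults so far: 5)
  step 10: ref 3 -> FAULT, evict 1, frames=[2,4,3] (faults so far: 6)
  step 11: ref 2 -> HIT, frames=[2,4,3] (faults so far: 6)
  step 12: ref 4 -> HIT, frames=[2,4,3] (faults so far: 6)
  step 13: ref 3 -> HIT, frames=[2,4,3] (faults so far: 6)
  step 14: ref 4 -> HIT, frames=[2,4,3] (faults so far: 6)
  LRU total faults: 6
--- Optimal ---
  step 0: ref 4 -> FAULT, frames=[4,-,-] (faults so far: 1)
  step 1: ref 4 -> HIT, frames=[4,-,-] (faults so far: 1)
  step 2: ref 4 -> HIT, frames=[4,-,-] (faults so far: 1)
  step 3: ref 3 -> FAULT, frames=[4,3,-] (faults so far: 2)
  step 4: ref 1 -> FAULT, frames=[4,3,1] (faults so far: 3)
  step 5: ref 2 -> FAULT, evict 3, frames=[4,2,1] (faults so far: 4)
  step 6: ref 1 -> HIT, frames=[4,2,1] (faults so far: 4)
  step 7: ref 2 -> HIT, frames=[4,2,1] (faults so far: 4)
  step 8: ref 2 -> HIT, frames=[4,2,1] (faults so far: 4)
  step 9: ref 4 -> HIT, frames=[4,2,1] (faults so far: 4)
  step 10: ref 3 -> FAULT, evict 1, frames=[4,2,3] (faults so far: 5)
  step 11: ref 2 -> HIT, frames=[4,2,3] (faults so far: 5)
  step 12: ref 4 -> HIT, frames=[4,2,3] (faults so far: 5)
  step 13: ref 3 -> HIT, frames=[4,2,3] (faults so far: 5)
  step 14: ref 4 -> HIT, frames=[4,2,3] (faults so far: 5)
  Optimal total faults: 5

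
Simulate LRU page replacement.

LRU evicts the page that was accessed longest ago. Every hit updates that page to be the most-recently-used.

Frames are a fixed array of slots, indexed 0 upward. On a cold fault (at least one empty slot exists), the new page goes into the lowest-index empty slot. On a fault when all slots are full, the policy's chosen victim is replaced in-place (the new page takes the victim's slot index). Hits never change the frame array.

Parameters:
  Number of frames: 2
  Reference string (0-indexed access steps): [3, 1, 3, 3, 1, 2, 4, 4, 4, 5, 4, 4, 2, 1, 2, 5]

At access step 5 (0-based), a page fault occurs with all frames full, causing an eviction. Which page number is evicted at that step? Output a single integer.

Answer: 3

Derivation:
Step 0: ref 3 -> FAULT, frames=[3,-]
Step 1: ref 1 -> FAULT, frames=[3,1]
Step 2: ref 3 -> HIT, frames=[3,1]
Step 3: ref 3 -> HIT, frames=[3,1]
Step 4: ref 1 -> HIT, frames=[3,1]
Step 5: ref 2 -> FAULT, evict 3, frames=[2,1]
At step 5: evicted page 3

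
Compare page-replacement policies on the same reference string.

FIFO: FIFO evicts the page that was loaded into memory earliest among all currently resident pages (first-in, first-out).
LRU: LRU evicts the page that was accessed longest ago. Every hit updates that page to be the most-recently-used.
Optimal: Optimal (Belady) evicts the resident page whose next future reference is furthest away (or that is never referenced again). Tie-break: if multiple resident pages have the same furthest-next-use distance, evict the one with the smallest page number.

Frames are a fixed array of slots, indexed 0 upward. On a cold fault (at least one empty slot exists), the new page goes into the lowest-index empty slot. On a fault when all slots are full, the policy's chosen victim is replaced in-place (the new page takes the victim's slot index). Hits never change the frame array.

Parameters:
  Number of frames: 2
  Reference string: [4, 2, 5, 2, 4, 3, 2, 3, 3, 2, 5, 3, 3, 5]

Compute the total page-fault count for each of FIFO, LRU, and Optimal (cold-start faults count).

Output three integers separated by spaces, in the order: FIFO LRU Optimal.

--- FIFO ---
  step 0: ref 4 -> FAULT, frames=[4,-] (faults so far: 1)
  step 1: ref 2 -> FAULT, frames=[4,2] (faults so far: 2)
  step 2: ref 5 -> FAULT, evict 4, frames=[5,2] (faults so far: 3)
  step 3: ref 2 -> HIT, frames=[5,2] (faults so far: 3)
  step 4: ref 4 -> FAULT, evict 2, frames=[5,4] (faults so far: 4)
  step 5: ref 3 -> FAULT, evict 5, frames=[3,4] (faults so far: 5)
  step 6: ref 2 -> FAULT, evict 4, frames=[3,2] (faults so far: 6)
  step 7: ref 3 -> HIT, frames=[3,2] (faults so far: 6)
  step 8: ref 3 -> HIT, frames=[3,2] (faults so far: 6)
  step 9: ref 2 -> HIT, frames=[3,2] (faults so far: 6)
  step 10: ref 5 -> FAULT, evict 3, frames=[5,2] (faults so far: 7)
  step 11: ref 3 -> FAULT, evict 2, frames=[5,3] (faults so far: 8)
  step 12: ref 3 -> HIT, frames=[5,3] (faults so far: 8)
  step 13: ref 5 -> HIT, frames=[5,3] (faults so far: 8)
  FIFO total faults: 8
--- LRU ---
  step 0: ref 4 -> FAULT, frames=[4,-] (faults so far: 1)
  step 1: ref 2 -> FAULT, frames=[4,2] (faults so far: 2)
  step 2: ref 5 -> FAULT, evict 4, frames=[5,2] (faults so far: 3)
  step 3: ref 2 -> HIT, frames=[5,2] (faults so far: 3)
  step 4: ref 4 -> FAULT, evict 5, frames=[4,2] (faults so far: 4)
  step 5: ref 3 -> FAULT, evict 2, frames=[4,3] (faults so far: 5)
  step 6: ref 2 -> FAULT, evict 4, frames=[2,3] (faults so far: 6)
  step 7: ref 3 -> HIT, frames=[2,3] (faults so far: 6)
  step 8: ref 3 -> HIT, frames=[2,3] (faults so far: 6)
  step 9: ref 2 -> HIT, frames=[2,3] (faults so far: 6)
  step 10: ref 5 -> FAULT, evict 3, frames=[2,5] (faults so far: 7)
  step 11: ref 3 -> FAULT, evict 2, frames=[3,5] (faults so far: 8)
  step 12: ref 3 -> HIT, frames=[3,5] (faults so far: 8)
  step 13: ref 5 -> HIT, frames=[3,5] (faults so far: 8)
  LRU total faults: 8
--- Optimal ---
  step 0: ref 4 -> FAULT, frames=[4,-] (faults so far: 1)
  step 1: ref 2 -> FAULT, frames=[4,2] (faults so far: 2)
  step 2: ref 5 -> FAULT, evict 4, frames=[5,2] (faults so far: 3)
  step 3: ref 2 -> HIT, frames=[5,2] (faults so far: 3)
  step 4: ref 4 -> FAULT, evict 5, frames=[4,2] (faults so far: 4)
  step 5: ref 3 -> FAULT, evict 4, frames=[3,2] (faults so far: 5)
  step 6: ref 2 -> HIT, frames=[3,2] (faults so far: 5)
  step 7: ref 3 -> HIT, frames=[3,2] (faults so far: 5)
  step 8: ref 3 -> HIT, frames=[3,2] (faults so far: 5)
  step 9: ref 2 -> HIT, frames=[3,2] (faults so far: 5)
  step 10: ref 5 -> FAULT, evict 2, frames=[3,5] (faults so far: 6)
  step 11: ref 3 -> HIT, frames=[3,5] (faults so far: 6)
  step 12: ref 3 -> HIT, frames=[3,5] (faults so far: 6)
  step 13: ref 5 -> HIT, frames=[3,5] (faults so far: 6)
  Optimal total faults: 6

Answer: 8 8 6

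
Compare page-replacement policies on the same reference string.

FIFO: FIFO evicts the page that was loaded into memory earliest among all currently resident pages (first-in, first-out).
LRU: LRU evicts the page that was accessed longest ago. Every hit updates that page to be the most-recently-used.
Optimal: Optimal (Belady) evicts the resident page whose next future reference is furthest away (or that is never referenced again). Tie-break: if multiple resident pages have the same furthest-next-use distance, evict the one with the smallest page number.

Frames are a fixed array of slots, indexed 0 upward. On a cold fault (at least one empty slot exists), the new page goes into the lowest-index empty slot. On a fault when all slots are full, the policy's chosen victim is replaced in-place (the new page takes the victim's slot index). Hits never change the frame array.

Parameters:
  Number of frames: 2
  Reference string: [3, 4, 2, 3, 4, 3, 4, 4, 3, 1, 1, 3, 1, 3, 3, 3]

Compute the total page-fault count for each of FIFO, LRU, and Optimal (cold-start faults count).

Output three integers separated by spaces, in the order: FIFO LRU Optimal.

--- FIFO ---
  step 0: ref 3 -> FAULT, frames=[3,-] (faults so far: 1)
  step 1: ref 4 -> FAULT, frames=[3,4] (faults so far: 2)
  step 2: ref 2 -> FAULT, evict 3, frames=[2,4] (faults so far: 3)
  step 3: ref 3 -> FAULT, evict 4, frames=[2,3] (faults so far: 4)
  step 4: ref 4 -> FAULT, evict 2, frames=[4,3] (faults so far: 5)
  step 5: ref 3 -> HIT, frames=[4,3] (faults so far: 5)
  step 6: ref 4 -> HIT, frames=[4,3] (faults so far: 5)
  step 7: ref 4 -> HIT, frames=[4,3] (faults so far: 5)
  step 8: ref 3 -> HIT, frames=[4,3] (faults so far: 5)
  step 9: ref 1 -> FAULT, evict 3, frames=[4,1] (faults so far: 6)
  step 10: ref 1 -> HIT, frames=[4,1] (faults so far: 6)
  step 11: ref 3 -> FAULT, evict 4, frames=[3,1] (faults so far: 7)
  step 12: ref 1 -> HIT, frames=[3,1] (faults so far: 7)
  step 13: ref 3 -> HIT, frames=[3,1] (faults so far: 7)
  step 14: ref 3 -> HIT, frames=[3,1] (faults so far: 7)
  step 15: ref 3 -> HIT, frames=[3,1] (faults so far: 7)
  FIFO total faults: 7
--- LRU ---
  step 0: ref 3 -> FAULT, frames=[3,-] (faults so far: 1)
  step 1: ref 4 -> FAULT, frames=[3,4] (faults so far: 2)
  step 2: ref 2 -> FAULT, evict 3, frames=[2,4] (faults so far: 3)
  step 3: ref 3 -> FAULT, evict 4, frames=[2,3] (faults so far: 4)
  step 4: ref 4 -> FAULT, evict 2, frames=[4,3] (faults so far: 5)
  step 5: ref 3 -> HIT, frames=[4,3] (faults so far: 5)
  step 6: ref 4 -> HIT, frames=[4,3] (faults so far: 5)
  step 7: ref 4 -> HIT, frames=[4,3] (faults so far: 5)
  step 8: ref 3 -> HIT, frames=[4,3] (faults so far: 5)
  step 9: ref 1 -> FAULT, evict 4, frames=[1,3] (faults so far: 6)
  step 10: ref 1 -> HIT, frames=[1,3] (faults so far: 6)
  step 11: ref 3 -> HIT, frames=[1,3] (faults so far: 6)
  step 12: ref 1 -> HIT, frames=[1,3] (faults so far: 6)
  step 13: ref 3 -> HIT, frames=[1,3] (faults so far: 6)
  step 14: ref 3 -> HIT, frames=[1,3] (faults so far: 6)
  step 15: ref 3 -> HIT, frames=[1,3] (faults so far: 6)
  LRU total faults: 6
--- Optimal ---
  step 0: ref 3 -> FAULT, frames=[3,-] (faults so far: 1)
  step 1: ref 4 -> FAULT, frames=[3,4] (faults so far: 2)
  step 2: ref 2 -> FAULT, evict 4, frames=[3,2] (faults so far: 3)
  step 3: ref 3 -> HIT, frames=[3,2] (faults so far: 3)
  step 4: ref 4 -> FAULT, evict 2, frames=[3,4] (faults so far: 4)
  step 5: ref 3 -> HIT, frames=[3,4] (faults so far: 4)
  step 6: ref 4 -> HIT, frames=[3,4] (faults so far: 4)
  step 7: ref 4 -> HIT, frames=[3,4] (faults so far: 4)
  step 8: ref 3 -> HIT, frames=[3,4] (faults so far: 4)
  step 9: ref 1 -> FAULT, evict 4, frames=[3,1] (faults so far: 5)
  step 10: ref 1 -> HIT, frames=[3,1] (faults so far: 5)
  step 11: ref 3 -> HIT, frames=[3,1] (faults so far: 5)
  step 12: ref 1 -> HIT, frames=[3,1] (faults so far: 5)
  step 13: ref 3 -> HIT, frames=[3,1] (faults so far: 5)
  step 14: ref 3 -> HIT, frames=[3,1] (faults so far: 5)
  step 15: ref 3 -> HIT, frames=[3,1] (faults so far: 5)
  Optimal total faults: 5

Answer: 7 6 5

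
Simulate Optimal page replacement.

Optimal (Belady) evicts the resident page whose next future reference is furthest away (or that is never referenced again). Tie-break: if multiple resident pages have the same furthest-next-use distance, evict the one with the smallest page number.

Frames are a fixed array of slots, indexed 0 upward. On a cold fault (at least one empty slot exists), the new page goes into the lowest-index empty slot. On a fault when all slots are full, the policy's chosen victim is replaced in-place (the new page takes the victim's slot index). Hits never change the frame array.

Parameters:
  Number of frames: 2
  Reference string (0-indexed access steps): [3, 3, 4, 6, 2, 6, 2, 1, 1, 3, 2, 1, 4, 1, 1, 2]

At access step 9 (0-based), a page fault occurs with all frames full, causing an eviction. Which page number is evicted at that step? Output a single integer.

Answer: 1

Derivation:
Step 0: ref 3 -> FAULT, frames=[3,-]
Step 1: ref 3 -> HIT, frames=[3,-]
Step 2: ref 4 -> FAULT, frames=[3,4]
Step 3: ref 6 -> FAULT, evict 4, frames=[3,6]
Step 4: ref 2 -> FAULT, evict 3, frames=[2,6]
Step 5: ref 6 -> HIT, frames=[2,6]
Step 6: ref 2 -> HIT, frames=[2,6]
Step 7: ref 1 -> FAULT, evict 6, frames=[2,1]
Step 8: ref 1 -> HIT, frames=[2,1]
Step 9: ref 3 -> FAULT, evict 1, frames=[2,3]
At step 9: evicted page 1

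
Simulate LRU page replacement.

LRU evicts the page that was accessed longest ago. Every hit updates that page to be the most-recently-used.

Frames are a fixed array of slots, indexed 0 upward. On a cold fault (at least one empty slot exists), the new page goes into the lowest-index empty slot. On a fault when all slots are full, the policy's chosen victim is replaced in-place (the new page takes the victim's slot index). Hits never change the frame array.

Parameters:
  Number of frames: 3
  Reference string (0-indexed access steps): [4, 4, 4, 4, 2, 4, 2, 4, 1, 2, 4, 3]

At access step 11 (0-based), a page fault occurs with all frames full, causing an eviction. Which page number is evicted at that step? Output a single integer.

Answer: 1

Derivation:
Step 0: ref 4 -> FAULT, frames=[4,-,-]
Step 1: ref 4 -> HIT, frames=[4,-,-]
Step 2: ref 4 -> HIT, frames=[4,-,-]
Step 3: ref 4 -> HIT, frames=[4,-,-]
Step 4: ref 2 -> FAULT, frames=[4,2,-]
Step 5: ref 4 -> HIT, frames=[4,2,-]
Step 6: ref 2 -> HIT, frames=[4,2,-]
Step 7: ref 4 -> HIT, frames=[4,2,-]
Step 8: ref 1 -> FAULT, frames=[4,2,1]
Step 9: ref 2 -> HIT, frames=[4,2,1]
Step 10: ref 4 -> HIT, frames=[4,2,1]
Step 11: ref 3 -> FAULT, evict 1, frames=[4,2,3]
At step 11: evicted page 1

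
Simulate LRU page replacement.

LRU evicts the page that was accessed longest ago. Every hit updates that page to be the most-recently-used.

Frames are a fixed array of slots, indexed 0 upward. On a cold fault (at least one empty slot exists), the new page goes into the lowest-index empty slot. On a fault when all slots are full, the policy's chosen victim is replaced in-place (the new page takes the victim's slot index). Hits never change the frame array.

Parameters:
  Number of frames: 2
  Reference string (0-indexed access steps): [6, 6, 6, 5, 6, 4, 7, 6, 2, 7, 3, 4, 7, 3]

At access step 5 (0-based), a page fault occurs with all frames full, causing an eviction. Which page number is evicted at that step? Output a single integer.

Answer: 5

Derivation:
Step 0: ref 6 -> FAULT, frames=[6,-]
Step 1: ref 6 -> HIT, frames=[6,-]
Step 2: ref 6 -> HIT, frames=[6,-]
Step 3: ref 5 -> FAULT, frames=[6,5]
Step 4: ref 6 -> HIT, frames=[6,5]
Step 5: ref 4 -> FAULT, evict 5, frames=[6,4]
At step 5: evicted page 5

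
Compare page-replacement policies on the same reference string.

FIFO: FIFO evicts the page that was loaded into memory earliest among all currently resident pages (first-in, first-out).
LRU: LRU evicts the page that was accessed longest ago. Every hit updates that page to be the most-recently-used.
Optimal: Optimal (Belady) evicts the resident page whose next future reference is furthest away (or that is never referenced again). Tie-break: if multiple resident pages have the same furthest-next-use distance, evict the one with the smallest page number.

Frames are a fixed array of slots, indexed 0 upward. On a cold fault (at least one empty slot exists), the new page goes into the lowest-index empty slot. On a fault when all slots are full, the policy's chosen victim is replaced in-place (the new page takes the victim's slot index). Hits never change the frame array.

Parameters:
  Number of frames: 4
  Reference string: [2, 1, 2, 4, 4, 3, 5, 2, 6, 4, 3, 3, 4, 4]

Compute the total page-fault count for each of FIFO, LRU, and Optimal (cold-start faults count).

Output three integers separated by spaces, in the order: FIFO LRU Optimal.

--- FIFO ---
  step 0: ref 2 -> FAULT, frames=[2,-,-,-] (faults so far: 1)
  step 1: ref 1 -> FAULT, frames=[2,1,-,-] (faults so far: 2)
  step 2: ref 2 -> HIT, frames=[2,1,-,-] (faults so far: 2)
  step 3: ref 4 -> FAULT, frames=[2,1,4,-] (faults so far: 3)
  step 4: ref 4 -> HIT, frames=[2,1,4,-] (faults so far: 3)
  step 5: ref 3 -> FAULT, frames=[2,1,4,3] (faults so far: 4)
  step 6: ref 5 -> FAULT, evict 2, frames=[5,1,4,3] (faults so far: 5)
  step 7: ref 2 -> FAULT, evict 1, frames=[5,2,4,3] (faults so far: 6)
  step 8: ref 6 -> FAULT, evict 4, frames=[5,2,6,3] (faults so far: 7)
  step 9: ref 4 -> FAULT, evict 3, frames=[5,2,6,4] (faults so far: 8)
  step 10: ref 3 -> FAULT, evict 5, frames=[3,2,6,4] (faults so far: 9)
  step 11: ref 3 -> HIT, frames=[3,2,6,4] (faults so far: 9)
  step 12: ref 4 -> HIT, frames=[3,2,6,4] (faults so far: 9)
  step 13: ref 4 -> HIT, frames=[3,2,6,4] (faults so far: 9)
  FIFO total faults: 9
--- LRU ---
  step 0: ref 2 -> FAULT, frames=[2,-,-,-] (faults so far: 1)
  step 1: ref 1 -> FAULT, frames=[2,1,-,-] (faults so far: 2)
  step 2: ref 2 -> HIT, frames=[2,1,-,-] (faults so far: 2)
  step 3: ref 4 -> FAULT, frames=[2,1,4,-] (faults so far: 3)
  step 4: ref 4 -> HIT, frames=[2,1,4,-] (faults so far: 3)
  step 5: ref 3 -> FAULT, frames=[2,1,4,3] (faults so far: 4)
  step 6: ref 5 -> FAULT, evict 1, frames=[2,5,4,3] (faults so far: 5)
  step 7: ref 2 -> HIT, frames=[2,5,4,3] (faults so far: 5)
  step 8: ref 6 -> FAULT, evict 4, frames=[2,5,6,3] (faults so far: 6)
  step 9: ref 4 -> FAULT, evict 3, frames=[2,5,6,4] (faults so far: 7)
  step 10: ref 3 -> FAULT, evict 5, frames=[2,3,6,4] (faults so far: 8)
  step 11: ref 3 -> HIT, frames=[2,3,6,4] (faults so far: 8)
  step 12: ref 4 -> HIT, frames=[2,3,6,4] (faults so far: 8)
  step 13: ref 4 -> HIT, frames=[2,3,6,4] (faults so far: 8)
  LRU total faults: 8
--- Optimal ---
  step 0: ref 2 -> FAULT, frames=[2,-,-,-] (faults so far: 1)
  step 1: ref 1 -> FAULT, frames=[2,1,-,-] (faults so far: 2)
  step 2: ref 2 -> HIT, frames=[2,1,-,-] (faults so far: 2)
  step 3: ref 4 -> FAULT, frames=[2,1,4,-] (faults so far: 3)
  step 4: ref 4 -> HIT, frames=[2,1,4,-] (faults so far: 3)
  step 5: ref 3 -> FAULT, frames=[2,1,4,3] (faults so far: 4)
  step 6: ref 5 -> FAULT, evict 1, frames=[2,5,4,3] (faults so far: 5)
  step 7: ref 2 -> HIT, frames=[2,5,4,3] (faults so far: 5)
  step 8: ref 6 -> FAULT, evict 2, frames=[6,5,4,3] (faults so far: 6)
  step 9: ref 4 -> HIT, frames=[6,5,4,3] (faults so far: 6)
  step 10: ref 3 -> HIT, frames=[6,5,4,3] (faults so far: 6)
  step 11: ref 3 -> HIT, frames=[6,5,4,3] (faults so far: 6)
  step 12: ref 4 -> HIT, frames=[6,5,4,3] (faults so far: 6)
  step 13: ref 4 -> HIT, frames=[6,5,4,3] (faults so far: 6)
  Optimal total faults: 6

Answer: 9 8 6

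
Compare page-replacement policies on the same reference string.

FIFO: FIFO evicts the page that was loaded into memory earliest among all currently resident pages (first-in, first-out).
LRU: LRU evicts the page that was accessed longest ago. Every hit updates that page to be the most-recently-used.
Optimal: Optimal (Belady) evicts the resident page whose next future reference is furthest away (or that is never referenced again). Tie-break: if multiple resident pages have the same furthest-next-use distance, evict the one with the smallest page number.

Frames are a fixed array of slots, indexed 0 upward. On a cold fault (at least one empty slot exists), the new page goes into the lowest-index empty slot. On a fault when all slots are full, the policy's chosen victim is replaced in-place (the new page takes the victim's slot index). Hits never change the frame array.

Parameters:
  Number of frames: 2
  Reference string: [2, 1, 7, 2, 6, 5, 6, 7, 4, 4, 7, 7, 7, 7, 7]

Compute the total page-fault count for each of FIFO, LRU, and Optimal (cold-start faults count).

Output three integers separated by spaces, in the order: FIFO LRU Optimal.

--- FIFO ---
  step 0: ref 2 -> FAULT, frames=[2,-] (faults so far: 1)
  step 1: ref 1 -> FAULT, frames=[2,1] (faults so far: 2)
  step 2: ref 7 -> FAULT, evict 2, frames=[7,1] (faults so far: 3)
  step 3: ref 2 -> FAULT, evict 1, frames=[7,2] (faults so far: 4)
  step 4: ref 6 -> FAULT, evict 7, frames=[6,2] (faults so far: 5)
  step 5: ref 5 -> FAULT, evict 2, frames=[6,5] (faults so far: 6)
  step 6: ref 6 -> HIT, frames=[6,5] (faults so far: 6)
  step 7: ref 7 -> FAULT, evict 6, frames=[7,5] (faults so far: 7)
  step 8: ref 4 -> FAULT, evict 5, frames=[7,4] (faults so far: 8)
  step 9: ref 4 -> HIT, frames=[7,4] (faults so far: 8)
  step 10: ref 7 -> HIT, frames=[7,4] (faults so far: 8)
  step 11: ref 7 -> HIT, frames=[7,4] (faults so far: 8)
  step 12: ref 7 -> HIT, frames=[7,4] (faults so far: 8)
  step 13: ref 7 -> HIT, frames=[7,4] (faults so far: 8)
  step 14: ref 7 -> HIT, frames=[7,4] (faults so far: 8)
  FIFO total faults: 8
--- LRU ---
  step 0: ref 2 -> FAULT, frames=[2,-] (faults so far: 1)
  step 1: ref 1 -> FAULT, frames=[2,1] (faults so far: 2)
  step 2: ref 7 -> FAULT, evict 2, frames=[7,1] (faults so far: 3)
  step 3: ref 2 -> FAULT, evict 1, frames=[7,2] (faults so far: 4)
  step 4: ref 6 -> FAULT, evict 7, frames=[6,2] (faults so far: 5)
  step 5: ref 5 -> FAULT, evict 2, frames=[6,5] (faults so far: 6)
  step 6: ref 6 -> HIT, frames=[6,5] (faults so far: 6)
  step 7: ref 7 -> FAULT, evict 5, frames=[6,7] (faults so far: 7)
  step 8: ref 4 -> FAULT, evict 6, frames=[4,7] (faults so far: 8)
  step 9: ref 4 -> HIT, frames=[4,7] (faults so far: 8)
  step 10: ref 7 -> HIT, frames=[4,7] (faults so far: 8)
  step 11: ref 7 -> HIT, frames=[4,7] (faults so far: 8)
  step 12: ref 7 -> HIT, frames=[4,7] (faults so far: 8)
  step 13: ref 7 -> HIT, frames=[4,7] (faults so far: 8)
  step 14: ref 7 -> HIT, frames=[4,7] (faults so far: 8)
  LRU total faults: 8
--- Optimal ---
  step 0: ref 2 -> FAULT, frames=[2,-] (faults so far: 1)
  step 1: ref 1 -> FAULT, frames=[2,1] (faults so far: 2)
  step 2: ref 7 -> FAULT, evict 1, frames=[2,7] (faults so far: 3)
  step 3: ref 2 -> HIT, frames=[2,7] (faults so far: 3)
  step 4: ref 6 -> FAULT, evict 2, frames=[6,7] (faults so far: 4)
  step 5: ref 5 -> FAULT, evict 7, frames=[6,5] (faults so far: 5)
  step 6: ref 6 -> HIT, frames=[6,5] (faults so far: 5)
  step 7: ref 7 -> FAULT, evict 5, frames=[6,7] (faults so far: 6)
  step 8: ref 4 -> FAULT, evict 6, frames=[4,7] (faults so far: 7)
  step 9: ref 4 -> HIT, frames=[4,7] (faults so far: 7)
  step 10: ref 7 -> HIT, frames=[4,7] (faults so far: 7)
  step 11: ref 7 -> HIT, frames=[4,7] (faults so far: 7)
  step 12: ref 7 -> HIT, frames=[4,7] (faults so far: 7)
  step 13: ref 7 -> HIT, frames=[4,7] (faults so far: 7)
  step 14: ref 7 -> HIT, frames=[4,7] (faults so far: 7)
  Optimal total faults: 7

Answer: 8 8 7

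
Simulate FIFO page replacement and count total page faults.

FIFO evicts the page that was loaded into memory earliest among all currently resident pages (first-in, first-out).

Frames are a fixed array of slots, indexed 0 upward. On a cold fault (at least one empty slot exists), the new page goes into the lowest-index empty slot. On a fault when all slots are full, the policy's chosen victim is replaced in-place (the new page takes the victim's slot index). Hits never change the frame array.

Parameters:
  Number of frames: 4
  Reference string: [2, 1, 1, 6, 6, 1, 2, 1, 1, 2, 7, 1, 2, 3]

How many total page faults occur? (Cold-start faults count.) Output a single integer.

Step 0: ref 2 → FAULT, frames=[2,-,-,-]
Step 1: ref 1 → FAULT, frames=[2,1,-,-]
Step 2: ref 1 → HIT, frames=[2,1,-,-]
Step 3: ref 6 → FAULT, frames=[2,1,6,-]
Step 4: ref 6 → HIT, frames=[2,1,6,-]
Step 5: ref 1 → HIT, frames=[2,1,6,-]
Step 6: ref 2 → HIT, frames=[2,1,6,-]
Step 7: ref 1 → HIT, frames=[2,1,6,-]
Step 8: ref 1 → HIT, frames=[2,1,6,-]
Step 9: ref 2 → HIT, frames=[2,1,6,-]
Step 10: ref 7 → FAULT, frames=[2,1,6,7]
Step 11: ref 1 → HIT, frames=[2,1,6,7]
Step 12: ref 2 → HIT, frames=[2,1,6,7]
Step 13: ref 3 → FAULT (evict 2), frames=[3,1,6,7]
Total faults: 5

Answer: 5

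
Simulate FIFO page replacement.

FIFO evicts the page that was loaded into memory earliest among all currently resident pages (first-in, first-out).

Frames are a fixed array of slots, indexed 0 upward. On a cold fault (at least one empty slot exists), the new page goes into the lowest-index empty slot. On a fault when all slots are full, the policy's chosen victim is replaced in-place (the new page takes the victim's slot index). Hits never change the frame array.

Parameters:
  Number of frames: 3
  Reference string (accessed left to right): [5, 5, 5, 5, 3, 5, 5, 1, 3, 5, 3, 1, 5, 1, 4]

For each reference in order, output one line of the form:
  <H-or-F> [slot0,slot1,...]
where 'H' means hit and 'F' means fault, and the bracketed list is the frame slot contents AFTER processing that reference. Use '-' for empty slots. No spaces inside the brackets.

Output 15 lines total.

F [5,-,-]
H [5,-,-]
H [5,-,-]
H [5,-,-]
F [5,3,-]
H [5,3,-]
H [5,3,-]
F [5,3,1]
H [5,3,1]
H [5,3,1]
H [5,3,1]
H [5,3,1]
H [5,3,1]
H [5,3,1]
F [4,3,1]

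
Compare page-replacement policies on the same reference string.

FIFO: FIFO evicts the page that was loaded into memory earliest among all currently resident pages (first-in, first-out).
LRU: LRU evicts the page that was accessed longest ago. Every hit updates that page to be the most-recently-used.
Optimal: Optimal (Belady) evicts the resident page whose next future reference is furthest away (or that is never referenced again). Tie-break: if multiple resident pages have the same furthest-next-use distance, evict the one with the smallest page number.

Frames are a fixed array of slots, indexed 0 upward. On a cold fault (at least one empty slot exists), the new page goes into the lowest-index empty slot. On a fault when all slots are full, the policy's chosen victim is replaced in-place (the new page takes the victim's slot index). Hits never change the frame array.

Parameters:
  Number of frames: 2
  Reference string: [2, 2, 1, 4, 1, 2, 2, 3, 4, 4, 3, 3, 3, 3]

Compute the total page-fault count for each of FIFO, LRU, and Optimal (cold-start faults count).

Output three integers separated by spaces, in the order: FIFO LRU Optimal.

Answer: 6 6 5

Derivation:
--- FIFO ---
  step 0: ref 2 -> FAULT, frames=[2,-] (faults so far: 1)
  step 1: ref 2 -> HIT, frames=[2,-] (faults so far: 1)
  step 2: ref 1 -> FAULT, frames=[2,1] (faults so far: 2)
  step 3: ref 4 -> FAULT, evict 2, frames=[4,1] (faults so far: 3)
  step 4: ref 1 -> HIT, frames=[4,1] (faults so far: 3)
  step 5: ref 2 -> FAULT, evict 1, frames=[4,2] (faults so far: 4)
  step 6: ref 2 -> HIT, frames=[4,2] (faults so far: 4)
  step 7: ref 3 -> FAULT, evict 4, frames=[3,2] (faults so far: 5)
  step 8: ref 4 -> FAULT, evict 2, frames=[3,4] (faults so far: 6)
  step 9: ref 4 -> HIT, frames=[3,4] (faults so far: 6)
  step 10: ref 3 -> HIT, frames=[3,4] (faults so far: 6)
  step 11: ref 3 -> HIT, frames=[3,4] (faults so far: 6)
  step 12: ref 3 -> HIT, frames=[3,4] (faults so far: 6)
  step 13: ref 3 -> HIT, frames=[3,4] (faults so far: 6)
  FIFO total faults: 6
--- LRU ---
  step 0: ref 2 -> FAULT, frames=[2,-] (faults so far: 1)
  step 1: ref 2 -> HIT, frames=[2,-] (faults so far: 1)
  step 2: ref 1 -> FAULT, frames=[2,1] (faults so far: 2)
  step 3: ref 4 -> FAULT, evict 2, frames=[4,1] (faults so far: 3)
  step 4: ref 1 -> HIT, frames=[4,1] (faults so far: 3)
  step 5: ref 2 -> FAULT, evict 4, frames=[2,1] (faults so far: 4)
  step 6: ref 2 -> HIT, frames=[2,1] (faults so far: 4)
  step 7: ref 3 -> FAULT, evict 1, frames=[2,3] (faults so far: 5)
  step 8: ref 4 -> FAULT, evict 2, frames=[4,3] (faults so far: 6)
  step 9: ref 4 -> HIT, frames=[4,3] (faults so far: 6)
  step 10: ref 3 -> HIT, frames=[4,3] (faults so far: 6)
  step 11: ref 3 -> HIT, frames=[4,3] (faults so far: 6)
  step 12: ref 3 -> HIT, frames=[4,3] (faults so far: 6)
  step 13: ref 3 -> HIT, frames=[4,3] (faults so far: 6)
  LRU total faults: 6
--- Optimal ---
  step 0: ref 2 -> FAULT, frames=[2,-] (faults so far: 1)
  step 1: ref 2 -> HIT, frames=[2,-] (faults so far: 1)
  step 2: ref 1 -> FAULT, frames=[2,1] (faults so far: 2)
  step 3: ref 4 -> FAULT, evict 2, frames=[4,1] (faults so far: 3)
  step 4: ref 1 -> HIT, frames=[4,1] (faults so far: 3)
  step 5: ref 2 -> FAULT, evict 1, frames=[4,2] (faults so far: 4)
  step 6: ref 2 -> HIT, frames=[4,2] (faults so far: 4)
  step 7: ref 3 -> FAULT, evict 2, frames=[4,3] (faults so far: 5)
  step 8: ref 4 -> HIT, frames=[4,3] (faults so far: 5)
  step 9: ref 4 -> HIT, frames=[4,3] (faults so far: 5)
  step 10: ref 3 -> HIT, frames=[4,3] (faults so far: 5)
  step 11: ref 3 -> HIT, frames=[4,3] (faults so far: 5)
  step 12: ref 3 -> HIT, frames=[4,3] (faults so far: 5)
  step 13: ref 3 -> HIT, frames=[4,3] (faults so far: 5)
  Optimal total faults: 5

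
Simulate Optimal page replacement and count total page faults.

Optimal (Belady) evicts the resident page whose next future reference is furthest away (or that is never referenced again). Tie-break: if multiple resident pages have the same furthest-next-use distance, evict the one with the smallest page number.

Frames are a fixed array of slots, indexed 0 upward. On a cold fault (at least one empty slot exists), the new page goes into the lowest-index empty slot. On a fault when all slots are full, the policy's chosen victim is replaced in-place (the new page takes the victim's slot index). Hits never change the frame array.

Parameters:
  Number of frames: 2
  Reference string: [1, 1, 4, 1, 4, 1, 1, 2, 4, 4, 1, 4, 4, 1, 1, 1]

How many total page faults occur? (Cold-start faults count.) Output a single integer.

Answer: 4

Derivation:
Step 0: ref 1 → FAULT, frames=[1,-]
Step 1: ref 1 → HIT, frames=[1,-]
Step 2: ref 4 → FAULT, frames=[1,4]
Step 3: ref 1 → HIT, frames=[1,4]
Step 4: ref 4 → HIT, frames=[1,4]
Step 5: ref 1 → HIT, frames=[1,4]
Step 6: ref 1 → HIT, frames=[1,4]
Step 7: ref 2 → FAULT (evict 1), frames=[2,4]
Step 8: ref 4 → HIT, frames=[2,4]
Step 9: ref 4 → HIT, frames=[2,4]
Step 10: ref 1 → FAULT (evict 2), frames=[1,4]
Step 11: ref 4 → HIT, frames=[1,4]
Step 12: ref 4 → HIT, frames=[1,4]
Step 13: ref 1 → HIT, frames=[1,4]
Step 14: ref 1 → HIT, frames=[1,4]
Step 15: ref 1 → HIT, frames=[1,4]
Total faults: 4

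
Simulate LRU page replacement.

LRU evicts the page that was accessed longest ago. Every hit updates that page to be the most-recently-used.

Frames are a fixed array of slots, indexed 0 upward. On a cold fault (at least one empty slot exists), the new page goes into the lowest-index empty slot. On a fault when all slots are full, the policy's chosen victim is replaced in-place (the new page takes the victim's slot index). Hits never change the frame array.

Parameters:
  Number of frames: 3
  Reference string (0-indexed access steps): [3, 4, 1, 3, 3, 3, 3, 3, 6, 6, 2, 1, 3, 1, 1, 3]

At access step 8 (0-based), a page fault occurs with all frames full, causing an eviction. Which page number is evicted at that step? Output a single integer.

Answer: 4

Derivation:
Step 0: ref 3 -> FAULT, frames=[3,-,-]
Step 1: ref 4 -> FAULT, frames=[3,4,-]
Step 2: ref 1 -> FAULT, frames=[3,4,1]
Step 3: ref 3 -> HIT, frames=[3,4,1]
Step 4: ref 3 -> HIT, frames=[3,4,1]
Step 5: ref 3 -> HIT, frames=[3,4,1]
Step 6: ref 3 -> HIT, frames=[3,4,1]
Step 7: ref 3 -> HIT, frames=[3,4,1]
Step 8: ref 6 -> FAULT, evict 4, frames=[3,6,1]
At step 8: evicted page 4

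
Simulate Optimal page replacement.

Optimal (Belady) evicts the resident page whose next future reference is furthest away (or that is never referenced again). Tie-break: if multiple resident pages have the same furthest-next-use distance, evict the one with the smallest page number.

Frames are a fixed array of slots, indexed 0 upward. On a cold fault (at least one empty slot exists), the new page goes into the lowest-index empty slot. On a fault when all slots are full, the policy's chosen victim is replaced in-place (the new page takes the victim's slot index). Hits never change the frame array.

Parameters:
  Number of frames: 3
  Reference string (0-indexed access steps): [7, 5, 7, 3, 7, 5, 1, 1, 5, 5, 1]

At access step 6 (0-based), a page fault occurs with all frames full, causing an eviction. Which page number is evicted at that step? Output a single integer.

Answer: 3

Derivation:
Step 0: ref 7 -> FAULT, frames=[7,-,-]
Step 1: ref 5 -> FAULT, frames=[7,5,-]
Step 2: ref 7 -> HIT, frames=[7,5,-]
Step 3: ref 3 -> FAULT, frames=[7,5,3]
Step 4: ref 7 -> HIT, frames=[7,5,3]
Step 5: ref 5 -> HIT, frames=[7,5,3]
Step 6: ref 1 -> FAULT, evict 3, frames=[7,5,1]
At step 6: evicted page 3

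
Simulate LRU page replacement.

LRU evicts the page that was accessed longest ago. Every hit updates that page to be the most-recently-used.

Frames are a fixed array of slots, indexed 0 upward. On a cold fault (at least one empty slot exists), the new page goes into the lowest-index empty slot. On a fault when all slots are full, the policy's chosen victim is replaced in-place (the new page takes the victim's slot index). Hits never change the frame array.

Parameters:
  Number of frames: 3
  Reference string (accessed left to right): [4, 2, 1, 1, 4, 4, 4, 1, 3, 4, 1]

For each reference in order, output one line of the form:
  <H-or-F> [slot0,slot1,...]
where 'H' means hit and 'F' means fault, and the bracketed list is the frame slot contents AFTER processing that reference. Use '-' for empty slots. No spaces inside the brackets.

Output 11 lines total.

F [4,-,-]
F [4,2,-]
F [4,2,1]
H [4,2,1]
H [4,2,1]
H [4,2,1]
H [4,2,1]
H [4,2,1]
F [4,3,1]
H [4,3,1]
H [4,3,1]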